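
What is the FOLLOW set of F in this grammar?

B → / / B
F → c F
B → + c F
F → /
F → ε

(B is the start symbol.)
{ $ }

In F → c F: F is at the end; this adds FOLLOW(F) to itself — nothing new
In B → + c F: F is at the end, add FOLLOW(B)

The FOLLOW sets referred to above (computed the same way, to a fixed point):
  FOLLOW(B) = { $ }

Taking the union: FOLLOW(F) = { $ }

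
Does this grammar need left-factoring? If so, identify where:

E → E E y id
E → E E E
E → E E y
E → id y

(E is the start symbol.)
Yes, E has productions with common prefix 'E E'

Left-factoring is needed when two productions for the same non-terminal
share a common prefix on the right-hand side.

Productions for E:
  E → E E y id
  E → E E E
  E → E E y
  E → id y

Found common prefix 'E E' in productions for E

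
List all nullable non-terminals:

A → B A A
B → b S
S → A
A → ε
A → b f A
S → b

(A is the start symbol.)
A non-terminal is nullable if it can derive ε (the empty string): either it has an ε-production, or it has a production whose right-hand side consists entirely of nullable non-terminals.

ε-productions: A → ε
So A is immediately nullable.
S → A: every symbol on the right is nullable, so S is nullable too.
No further non-terminal can be added: every production for the remaining non-terminals contains a terminal or a non-nullable non-terminal.
Nullable = { 'A', 'S' }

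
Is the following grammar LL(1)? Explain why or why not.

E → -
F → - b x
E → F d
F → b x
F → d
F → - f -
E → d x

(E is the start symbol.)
No. Predict set conflict for E: { '-' }

A grammar is LL(1) if for each non-terminal N with multiple productions, the predict sets of those productions are pairwise disjoint, where PREDICT(N → α) = (FIRST(α) \ {ε}) ∪ (FOLLOW(N) if α ⇒* ε).

Relevant sets:
  FIRST(F) = { '-', 'b', 'd' }

For E:
  PREDICT(E → '-') = { '-' }
  PREDICT(E → F d) = { '-', 'b', 'd' }
  PREDICT(E → d x) = { 'd' }
For F:
  PREDICT(F → '-' b x) = { '-' }
  PREDICT(F → b x) = { 'b' }
  PREDICT(F → d) = { 'd' }
  PREDICT(F → '-' f '-') = { '-' }

Conflict found: Predict set conflict for E: { '-' }
The grammar is NOT LL(1).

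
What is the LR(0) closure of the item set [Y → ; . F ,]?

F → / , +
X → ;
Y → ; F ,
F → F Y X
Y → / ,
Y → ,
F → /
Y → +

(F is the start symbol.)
{ [F → . / , +], [F → . /], [F → . F Y X], [Y → ; . F ,] }

To compute CLOSURE, for each item [A → α.Bβ] where B is a non-terminal, add [B → .γ] for all productions B → γ; repeat for the newly added items until nothing changes.

Start with: [Y → ; . F ,]
  [Y → ; . F ,] has the dot before F: add [F → . / , +], [F → . F Y X], [F → . /]
No further items can be added.

CLOSURE = { [F → . / , +], [F → . /], [F → . F Y X], [Y → ; . F ,] }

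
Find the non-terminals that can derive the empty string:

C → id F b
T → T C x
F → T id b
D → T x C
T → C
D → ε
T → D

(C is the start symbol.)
ε-productions: D → ε
So D is immediately nullable.
T → D: every symbol on the right is nullable, so T is nullable too.
No further non-terminal can be added: every production for the remaining non-terminals contains a terminal or a non-nullable non-terminal.
Nullable = { 'D', 'T' }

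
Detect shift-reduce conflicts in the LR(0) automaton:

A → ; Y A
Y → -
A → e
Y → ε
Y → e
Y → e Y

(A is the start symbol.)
Yes — I1: [Y → .] vs [Y → . -]; I6: [Y → .] vs [Y → . -]

A shift-reduce conflict occurs when an LR(0) state has both:
  - a complete (reduce) item [A → α .] (dot at the end), and
  - a shift item [B → β . c γ] (dot before a terminal).

Augment with A' → A and build the canonical LR(0) collection (I0 = CLOSURE({[A' → . A]}), then GOTO on every symbol after a dot until no new states appear). It has 9 states:
  I0: { [A → . ; Y A], [A → . e], [A' → . A] }  — shift
  I1: { [A → ; . Y A], [Y → . -], [Y → . e Y], [Y → . e], [Y → .] }  — shift, reduce
  I2: { [A' → A .] }  — accept
  I3: { [A → e .] }  — reduce
  I4: { [Y → - .] }  — reduce
  I5: { [A → . ; Y A], [A → . e], [A → ; Y . A] }  — shift
  I6: { [Y → . -], [Y → . e Y], [Y → . e], [Y → .], [Y → e . Y], [Y → e .] }  — shift, 2 reduces
  I7: { [Y → e Y .] }  — reduce
  I8: { [A → ; Y A .] }  — reduce

I1 contains reduce item [Y → .] and shift items [Y → . -], [Y → . e], [Y → . e Y] — shift-reduce conflict.
I6 contains reduce items [Y → .], [Y → e .] and shift items [Y → . -], [Y → . e], [Y → . e Y] — shift-reduce conflict.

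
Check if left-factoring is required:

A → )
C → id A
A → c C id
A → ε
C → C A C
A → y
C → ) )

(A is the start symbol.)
Left-factoring is needed when two productions for the same non-terminal
share a common prefix on the right-hand side.

Productions for A:
  A → )
  A → c C id
  A → ε
  A → y
Productions for C:
  C → id A
  C → C A C
  C → ) )

No common prefixes found.

Answer: No, left-factoring is not needed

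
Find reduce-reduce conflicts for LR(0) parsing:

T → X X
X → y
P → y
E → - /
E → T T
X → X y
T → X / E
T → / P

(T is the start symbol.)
Yes — I7: [X → X y .] vs [X → y .]

A reduce-reduce conflict occurs when an LR(0) state has two complete items [A → α .] and [B → β .] — both call for a reduction, and with no lookahead the parser cannot choose between them.

Augment with T' → T and build the canonical LR(0) collection (I0 = CLOSURE({[T' → . T]}), then GOTO on every symbol after a dot until no new states appear). It has 16 states:
  I0: { [T → . / P], [T → . X / E], [T → . X X], [T' → . T], [X → . X y], [X → . y] }  — shift
  I1: { [P → . y], [T → / . P] }  — shift
  I2: { [T' → T .] }  — accept
  I3: { [T → X . / E], [T → X . X], [X → . X y], [X → . y], [X → X . y] }  — shift
  I4: { [X → y .] }  — reduce
  I5: { [E → . - /], [E → . T T], [T → . / P], [T → . X / E], [T → . X X], [T → X / . E], [X → . X y], [X → . y] }  — shift
  I6: { [T → X X .], [X → X . y] }  — shift, reduce
  I7: { [X → X y .], [X → y .] }  — 2 reduces
  I8: { [X → X y .] }  — reduce
  I9: { [E → - . /] }  — shift
  I10: { [T → X / E .] }  — reduce
  I11: { [E → T . T], [T → . / P], [T → . X / E], [T → . X X], [X → . X y], [X → . y] }  — shift
  I12: { [E → T T .] }  — reduce
  I13: { [E → - / .] }  — reduce
  I14: { [T → / P .] }  — reduce
  I15: { [P → y .] }  — reduce

I7 contains complete items [X → X y .], [X → y .] — reduce-reduce conflict.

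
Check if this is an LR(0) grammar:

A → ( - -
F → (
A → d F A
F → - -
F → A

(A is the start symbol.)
A grammar is LR(0) if no state in the canonical LR(0) collection has:
  - both a shift item (dot before a terminal) and a complete item (shift-reduce conflict), or
  - two or more complete items (reduce-reduce conflict; the accept item [A' → A .] counts as a complete item here).

Augment with A' → A and build the canonical LR(0) collection (I0 = CLOSURE({[A' → . A]}), then GOTO on every symbol after a dot until no new states appear). It has 12 states:
  I0: { [A → . ( - -], [A → . d F A], [A' → . A] }  — shift
  I1: { [A → ( . - -] }  — shift
  I2: { [A' → A .] }  — accept
  I3: { [A → . ( - -], [A → . d F A], [A → d . F A], [F → . (], [F → . - -], [F → . A] }  — shift
  I4: { [A → ( . - -], [F → ( .] }  — shift, reduce
  I5: { [F → - . -] }  — shift
  I6: { [F → A .] }  — reduce
  I7: { [A → . ( - -], [A → . d F A], [A → d F . A] }  — shift
  I8: { [A → d F A .] }  — reduce
  I9: { [F → - - .] }  — reduce
  I10: { [A → ( - . -] }  — shift
  I11: { [A → ( - - .] }  — reduce

Conflict in state I4:
  Shift-reduce conflict between [F → ( .] and [A → ( . - -]
So the grammar is NOT LR(0).

Answer: No. Shift-reduce conflict between [F → ( .] and [A → ( . - -]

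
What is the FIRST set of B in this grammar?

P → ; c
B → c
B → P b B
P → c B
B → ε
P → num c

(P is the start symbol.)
{ ';', 'c', 'num', ε }

FIRST sets of the other non-terminals involved (by the same procedure, iterated to a fixed point):
  FIRST(P) = { ';', 'c', 'num' }

From B → c:
  - c is a terminal: add 'c' and stop
From B → P b B:
  - P is a non-terminal: add FIRST(P) \ {ε} = { ';', 'c', 'num' }
    P is not nullable, so stop
From B → ε:
  - ε-production, so ε ∈ FIRST(B)

Collecting: FIRST(B) = { ';', 'c', 'num', ε }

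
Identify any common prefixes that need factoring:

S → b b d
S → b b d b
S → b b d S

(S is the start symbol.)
Yes, S has productions with common prefix 'b b d'

Left-factoring is needed when two productions for the same non-terminal
share a common prefix on the right-hand side.

Productions for S:
  S → b b d
  S → b b d b
  S → b b d S

Found common prefix 'b b d' in productions for S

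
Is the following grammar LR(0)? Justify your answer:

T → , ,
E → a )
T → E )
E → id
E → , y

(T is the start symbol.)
Augment with T' → T and build the canonical LR(0) collection (I0 = CLOSURE({[T' → . T]}), then GOTO on every symbol after a dot until no new states appear). It has 10 states:
  I0: { [E → . , y], [E → . a )], [E → . id], [T → . , ,], [T → . E )], [T' → . T] }  — shift
  I1: { [E → , . y], [T → , . ,] }  — shift
  I2: { [T → E . )] }  — shift
  I3: { [T' → T .] }  — accept
  I4: { [E → a . )] }  — shift
  I5: { [E → id .] }  — reduce
  I6: { [E → a ) .] }  — reduce
  I7: { [T → E ) .] }  — reduce
  I8: { [T → , , .] }  — reduce
  I9: { [E → , y .] }  — reduce

Every state is either a pure shift/goto state or contains exactly one complete item and nothing to shift — no conflicts. The grammar is LR(0).

Answer: Yes, the grammar is LR(0)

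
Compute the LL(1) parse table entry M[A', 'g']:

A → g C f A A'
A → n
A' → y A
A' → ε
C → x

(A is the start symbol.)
To find M[A', 'g'], we find productions for A' where 'g' is in the predict set (PREDICT(N → α) = (FIRST(α) \ {ε}) ∪ (FOLLOW(N) if α ⇒* ε)).

Relevant sets:
  FOLLOW(A') = { $, 'y' }

A' → y A: PREDICT = { 'y' }
A' → ε: PREDICT = { $, 'y' }

M[A', 'g'] is empty (no production applies)

Answer: Empty (error entry)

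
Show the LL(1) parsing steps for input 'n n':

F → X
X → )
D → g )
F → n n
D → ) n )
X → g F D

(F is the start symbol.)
Stack is shown with the top on the left.

Stack  Input  Action
--------------------
F $    n n $  output F → n n
n n $  n n $  match 'n'
n $    n $    match 'n'
$      $      accept

The string is accepted.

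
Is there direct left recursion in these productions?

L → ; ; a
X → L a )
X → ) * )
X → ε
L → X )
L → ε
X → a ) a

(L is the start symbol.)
No direct left recursion

Direct left recursion occurs when N → N α for some non-terminal N (the right-hand side begins with the left-hand side itself).

L → ; ; a: starts with ';'
X → L a ): starts with L
X → ) * ): starts with ')'
X → ε: starts with ε
L → X ): starts with X
L → ε: starts with ε
X → a ) a: starts with a

No direct left recursion found.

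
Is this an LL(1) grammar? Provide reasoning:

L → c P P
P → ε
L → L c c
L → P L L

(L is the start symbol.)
No. Predict set conflict for L: { 'c' }

A grammar is LL(1) if for each non-terminal N with multiple productions, the predict sets of those productions are pairwise disjoint, where PREDICT(N → α) = (FIRST(α) \ {ε}) ∪ (FOLLOW(N) if α ⇒* ε).

Relevant sets:
  FIRST(L) = { 'c' }
  FIRST(P) = { ε }

For L:
  PREDICT(L → c P P) = { 'c' }
  PREDICT(L → L c c) = { 'c' }
  PREDICT(L → P L L) = { 'c' }
P has a single production, so nothing to check there.

Conflict found: Predict set conflict for L: { 'c' }
The grammar is NOT LL(1).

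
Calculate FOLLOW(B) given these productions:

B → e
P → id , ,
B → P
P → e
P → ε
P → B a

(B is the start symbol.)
{ $, 'a' }

To compute FOLLOW(B), find every occurrence of B on a right-hand side N → α B β: add FIRST(β) \ {ε}, and if β is empty or nullable also add FOLLOW(N). Iterate to a fixed point.

B is the start symbol, so $ ∈ FOLLOW(B).
In P → B a: B is followed by a, add FIRST(a) \ {ε} = { 'a' }

Taking the union: FOLLOW(B) = { $, 'a' }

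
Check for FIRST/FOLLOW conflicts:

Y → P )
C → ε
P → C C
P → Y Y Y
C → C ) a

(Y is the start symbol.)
A FIRST/FOLLOW conflict occurs when a non-terminal N has a nullable alternative N → β (β ⇒* ε) and another alternative N → α with FIRST(α) ∩ FOLLOW(N) ≠ ∅: on such a lookahead the parser cannot decide between expanding α and letting N vanish via β.

Nullable non-terminals: C, P.
FIRST sets used below: FIRST(C) = { ')', ε }, FIRST(Y) = { ')' }

C: nullable alternative(s) C → ε; FOLLOW(C) = { ')' }
  C → ε: FIRST \ {ε} = { } — this is the only nullable alternative, skip
  C → C ) a: FIRST \ {ε} = { ')' } — overlaps FOLLOW(C) on { ')' }: CONFLICT

P: nullable alternative(s) P → C C; FOLLOW(P) = { ')' }
  P → C C: FIRST \ {ε} = { ')' } — this is the only nullable alternative, skip
  P → Y Y Y: FIRST \ {ε} = { ')' } — overlaps FOLLOW(P) on { ')' }: CONFLICT

Y has no nullable alternative, so no FIRST/FOLLOW check is needed there.

So the grammar has 2 FIRST/FOLLOW conflicts (marked CONFLICT above).

Answer: Yes. C → C ')' a with FOLLOW(C) on { ')' }; P → Y Y Y with FOLLOW(P) on { ')' }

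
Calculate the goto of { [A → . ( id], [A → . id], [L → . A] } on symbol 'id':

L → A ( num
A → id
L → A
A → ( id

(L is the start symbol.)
GOTO(I, 'id') = CLOSURE({ [A → αX.β] : [A → α.Xβ] ∈ I, X = 'id' })

Items with dot before 'id', with the dot advanced:
  [A → . id] → [A → id .]
Closure adds nothing (no advanced item has the dot before a non-terminal).

GOTO = { [A → id .] }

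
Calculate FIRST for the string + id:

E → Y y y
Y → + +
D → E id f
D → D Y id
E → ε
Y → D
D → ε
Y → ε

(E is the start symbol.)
{ '+' }

To compute FIRST(+ id), process the symbols left to right:
Symbol + is a terminal. Add '+' and stop.
FIRST(+ id) = { '+' }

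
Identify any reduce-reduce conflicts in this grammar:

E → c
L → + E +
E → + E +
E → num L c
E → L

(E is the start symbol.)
A reduce-reduce conflict occurs when an LR(0) state has two complete items [A → α .] and [B → β .] — both call for a reduction, and with no lookahead the parser cannot choose between them.

Augment with E' → E and build the canonical LR(0) collection (I0 = CLOSURE({[E' → . E]}), then GOTO on every symbol after a dot until no new states appear). It has 13 states:
  I0: { [E → . + E +], [E → . L], [E → . c], [E → . num L c], [E' → . E], [L → . + E +] }  — shift
  I1: { [E → + . E +], [E → . + E +], [E → . L], [E → . c], [E → . num L c], [L → + . E +], [L → . + E +] }  — shift
  I2: { [E' → E .] }  — accept
  I3: { [E → L .] }  — reduce
  I4: { [E → c .] }  — reduce
  I5: { [E → num . L c], [L → . + E +] }  — shift
  I6: { [E → . + E +], [E → . L], [E → . c], [E → . num L c], [L → + . E +], [L → . + E +] }  — shift
  I7: { [E → num L . c] }  — shift
  I8: { [E → num L c .] }  — reduce
  I9: { [L → + E . +] }  — shift
  I10: { [L → + E + .] }  — reduce
  I11: { [E → + E . +], [L → + E . +] }  — shift
  I12: { [E → + E + .], [L → + E + .] }  — 2 reduces

I12 contains complete items [E → + E + .], [L → + E + .] — reduce-reduce conflict.

Answer: Yes — I12: [E → + E + .] vs [L → + E + .]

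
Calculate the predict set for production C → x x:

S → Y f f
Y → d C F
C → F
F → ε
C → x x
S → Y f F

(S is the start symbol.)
{ 'x' }

PREDICT(C → x x) = (FIRST(RHS) \ {ε}) ∪ (FOLLOW(C) if ε ∈ FIRST(RHS), i.e. RHS ⇒* ε)
FIRST(x x) = { 'x' }
ε ∉ FIRST(x x), so FOLLOW(C) is not added.
PREDICT(C → x x) = { 'x' }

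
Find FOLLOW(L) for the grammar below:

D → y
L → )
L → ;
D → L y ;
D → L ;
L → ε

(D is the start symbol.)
To compute FOLLOW(L), find every occurrence of L on a right-hand side N → α L β: add FIRST(β) \ {ε}, and if β is empty or nullable also add FOLLOW(N). Iterate to a fixed point.

In D → L y ;: L is followed by y ';', add FIRST(y ';') \ {ε} = { 'y' }
In D → L ;: L is followed by ';', add FIRST(';') \ {ε} = { ';' }

Taking the union: FOLLOW(L) = { ';', 'y' }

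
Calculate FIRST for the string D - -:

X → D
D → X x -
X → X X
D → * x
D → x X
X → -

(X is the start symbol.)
{ '*', '-', 'x' }

FIRST sets of the non-terminals involved (from the grammar, by fixed-point iteration):
  FIRST(D) = { '*', '-', 'x' }

To compute FIRST(D - -), process the symbols left to right:
Symbol D is a non-terminal. Add FIRST(D) \ {ε} = { '*', '-', 'x' }
D is not nullable (ε ∉ FIRST(D)), so stop here.
FIRST(D - -) = { '*', '-', 'x' }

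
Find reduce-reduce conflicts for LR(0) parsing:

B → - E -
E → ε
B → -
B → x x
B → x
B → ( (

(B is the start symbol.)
Yes — I2: [B → - .] vs [E → .]

A reduce-reduce conflict occurs when an LR(0) state has two complete items [A → α .] and [B → β .] — both call for a reduction, and with no lookahead the parser cannot choose between them.

Augment with B' → B and build the canonical LR(0) collection (I0 = CLOSURE({[B' → . B]}), then GOTO on every symbol after a dot until no new states appear). It has 9 states:
  I0: { [B → . ( (], [B → . - E -], [B → . -], [B → . x x], [B → . x], [B' → . B] }  — shift
  I1: { [B → ( . (] }  — shift
  I2: { [B → - . E -], [B → - .], [E → .] }  — 2 reduces
  I3: { [B' → B .] }  — accept
  I4: { [B → x . x], [B → x .] }  — shift, reduce
  I5: { [B → x x .] }  — reduce
  I6: { [B → - E . -] }  — shift
  I7: { [B → - E - .] }  — reduce
  I8: { [B → ( ( .] }  — reduce

I2 contains complete items [B → - .], [E → .] — reduce-reduce conflict.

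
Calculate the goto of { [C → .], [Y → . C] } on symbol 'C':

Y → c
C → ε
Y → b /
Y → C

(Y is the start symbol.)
{ [Y → C .] }

GOTO(I, 'C') = CLOSURE({ [A → αX.β] : [A → α.Xβ] ∈ I, X = 'C' })

Items with dot before 'C', with the dot advanced:
  [Y → . C] → [Y → C .]
Closure adds nothing (no advanced item has the dot before a non-terminal).

GOTO = { [Y → C .] }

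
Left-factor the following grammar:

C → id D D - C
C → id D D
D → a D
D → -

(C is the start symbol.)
Left-factoring transforms A → αβ₁ | αβ₂ into A → αA' and A' → β₁ | β₂
(α is the longest common prefix among the alternatives). Repeat until
no nonterminal has two alternatives with a common prefix.

Round 1: C has alternatives sharing prefix 'id D D'. Introduce C': C → id D D C'
  Add: C' → - C
  Add: C' → ε

No remaining common prefixes — done.

Resulting grammar:
C → id D D C'
C' → - C
C' → ε
D → a D
D → -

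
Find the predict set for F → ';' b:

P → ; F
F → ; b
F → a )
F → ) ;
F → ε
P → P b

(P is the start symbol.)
PREDICT(F → ';' b) = (FIRST(RHS) \ {ε}) ∪ (FOLLOW(F) if ε ∈ FIRST(RHS), i.e. RHS ⇒* ε)
FIRST(';' b) = { ';' }
ε ∉ FIRST(';' b), so FOLLOW(F) is not added.
PREDICT(F → ';' b) = { ';' }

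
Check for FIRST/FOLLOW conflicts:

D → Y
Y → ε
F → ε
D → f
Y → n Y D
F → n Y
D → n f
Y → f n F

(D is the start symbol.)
Yes. D → f with FOLLOW(D) on { 'f' }; D → n f with FOLLOW(D) on { 'n' }; Y → n Y D with FOLLOW(Y) on { 'n' }; Y → f n F with FOLLOW(Y) on { 'f' }; F → n Y with FOLLOW(F) on { 'n' }

Nullable non-terminals: D, F, Y.
FIRST sets used below: FIRST(Y) = { 'f', 'n', ε }

D: nullable alternative(s) D → Y; FOLLOW(D) = { $, 'f', 'n' }
  D → Y: FIRST \ {ε} = { 'f', 'n' } — this is the only nullable alternative, skip
  D → f: FIRST \ {ε} = { 'f' } — overlaps FOLLOW(D) on { 'f' }: CONFLICT
  D → n f: FIRST \ {ε} = { 'n' } — overlaps FOLLOW(D) on { 'n' }: CONFLICT

F: nullable alternative(s) F → ε; FOLLOW(F) = { $, 'f', 'n' }
  F → ε: FIRST \ {ε} = { } — this is the only nullable alternative, skip
  F → n Y: FIRST \ {ε} = { 'n' } — overlaps FOLLOW(F) on { 'n' }: CONFLICT

Y: nullable alternative(s) Y → ε; FOLLOW(Y) = { $, 'f', 'n' }
  Y → ε: FIRST \ {ε} = { } — this is the only nullable alternative, skip
  Y → n Y D: FIRST \ {ε} = { 'n' } — overlaps FOLLOW(Y) on { 'n' }: CONFLICT
  Y → f n F: FIRST \ {ε} = { 'f' } — overlaps FOLLOW(Y) on { 'f' }: CONFLICT

So the grammar has 5 FIRST/FOLLOW conflicts (marked CONFLICT above).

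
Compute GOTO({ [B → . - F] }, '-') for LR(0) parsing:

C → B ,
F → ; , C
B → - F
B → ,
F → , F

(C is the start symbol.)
GOTO(I, '-') = CLOSURE({ [A → αX.β] : [A → α.Xβ] ∈ I, X = '-' })

Items with dot before '-', with the dot advanced:
  [B → . - F] → [B → - . F]
Closure of the advanced items:
  [B → - . F] has the dot before F: add [F → . ; , C], [F → . , F]

GOTO = { [B → - . F], [F → . , F], [F → . ; , C] }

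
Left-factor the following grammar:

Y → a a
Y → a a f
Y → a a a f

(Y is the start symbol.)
Left-factoring transforms A → αβ₁ | αβ₂ into A → αA' and A' → β₁ | β₂
(α is the longest common prefix among the alternatives). Repeat until
no nonterminal has two alternatives with a common prefix.

Round 1: Y has alternatives sharing prefix 'a a'. Introduce Y': Y → a a Y'
  Add: Y' → ε
  Add: Y' → f
  Add: Y' → a f

No remaining common prefixes — done.

Resulting grammar:
Y → a a Y'
Y' → ε
Y' → f
Y' → a f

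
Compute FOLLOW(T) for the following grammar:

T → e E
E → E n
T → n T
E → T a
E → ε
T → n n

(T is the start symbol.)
{ $, 'a' }

To compute FOLLOW(T), find every occurrence of T on a right-hand side N → α T β: add FIRST(β) \ {ε}, and if β is empty or nullable also add FOLLOW(N). Iterate to a fixed point.

T is the start symbol, so $ ∈ FOLLOW(T).
In T → n T: T is at the end; this adds FOLLOW(T) to itself — nothing new
In E → T a: T is followed by a, add FIRST(a) \ {ε} = { 'a' }

Taking the union: FOLLOW(T) = { $, 'a' }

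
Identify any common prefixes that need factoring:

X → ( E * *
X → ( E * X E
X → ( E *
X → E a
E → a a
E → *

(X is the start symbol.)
Left-factoring is needed when two productions for the same non-terminal
share a common prefix on the right-hand side.

Productions for X:
  X → ( E * *
  X → ( E * X E
  X → ( E *
  X → E a
Productions for E:
  E → a a
  E → *

Found common prefix '( E *' in productions for X

Answer: Yes, X has productions with common prefix '( E *'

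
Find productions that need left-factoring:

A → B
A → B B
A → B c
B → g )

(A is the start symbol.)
Yes, A has productions with common prefix 'B'

Left-factoring is needed when two productions for the same non-terminal
share a common prefix on the right-hand side.

Productions for A:
  A → B
  A → B B
  A → B c

Found common prefix 'B' in productions for A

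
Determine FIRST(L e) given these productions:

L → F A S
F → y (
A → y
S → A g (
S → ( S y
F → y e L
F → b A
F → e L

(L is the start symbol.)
{ 'b', 'e', 'y' }

FIRST sets of the non-terminals involved (from the grammar, by fixed-point iteration):
  FIRST(L) = { 'b', 'e', 'y' }

To compute FIRST(L e), process the symbols left to right:
Symbol L is a non-terminal. Add FIRST(L) \ {ε} = { 'b', 'e', 'y' }
L is not nullable (ε ∉ FIRST(L)), so stop here.
FIRST(L e) = { 'b', 'e', 'y' }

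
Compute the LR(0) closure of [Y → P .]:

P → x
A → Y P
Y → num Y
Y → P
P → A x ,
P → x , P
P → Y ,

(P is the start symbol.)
{ [Y → P .] }

To compute CLOSURE, for each item [A → α.Bβ] where B is a non-terminal, add [B → .γ] for all productions B → γ; repeat for the newly added items until nothing changes.

Start with: [Y → P .]
The dot is at the end, so nothing is added.

CLOSURE = { [Y → P .] }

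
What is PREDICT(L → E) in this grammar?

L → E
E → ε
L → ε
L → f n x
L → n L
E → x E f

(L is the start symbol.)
{ $, 'x' }

PREDICT(L → E) = (FIRST(RHS) \ {ε}) ∪ (FOLLOW(L) if ε ∈ FIRST(RHS), i.e. RHS ⇒* ε)
FIRST(E) = { 'x', ε }
FIRST(E) = { 'x', ε }
ε ∈ FIRST(E) (the right-hand side is nullable), so add FOLLOW(L) = { $ }
PREDICT(L → E) = { $, 'x' }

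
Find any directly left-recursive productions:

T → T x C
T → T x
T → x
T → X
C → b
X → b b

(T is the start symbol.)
Yes, T is left-recursive

Direct left recursion occurs when N → N α for some non-terminal N (the right-hand side begins with the left-hand side itself).

T → T x C: LEFT RECURSIVE (starts with T)
T → T x: LEFT RECURSIVE (starts with T)
T → x: starts with x
T → X: starts with X
C → b: starts with b
X → b b: starts with b

The grammar has direct left recursion on: T.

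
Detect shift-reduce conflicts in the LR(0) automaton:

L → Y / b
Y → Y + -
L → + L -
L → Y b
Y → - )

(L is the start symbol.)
No shift-reduce conflicts

A shift-reduce conflict occurs when an LR(0) state has both:
  - a complete (reduce) item [A → α .] (dot at the end), and
  - a shift item [B → β . c γ] (dot before a terminal).

Augment with L' → L and build the canonical LR(0) collection (I0 = CLOSURE({[L' → . L]}), then GOTO on every symbol after a dot until no new states appear). It has 13 states:
  I0: { [L → . + L -], [L → . Y / b], [L → . Y b], [L' → . L], [Y → . - )], [Y → . Y + -] }  — shift
  I1: { [L → + . L -], [L → . + L -], [L → . Y / b], [L → . Y b], [Y → . - )], [Y → . Y + -] }  — shift
  I2: { [Y → - . )] }  — shift
  I3: { [L' → L .] }  — accept
  I4: { [L → Y . / b], [L → Y . b], [Y → Y . + -] }  — shift
  I5: { [Y → Y + . -] }  — shift
  I6: { [L → Y / . b] }  — shift
  I7: { [L → Y b .] }  — reduce
  I8: { [L → Y / b .] }  — reduce
  I9: { [Y → Y + - .] }  — reduce
  I10: { [Y → - ) .] }  — reduce
  I11: { [L → + L . -] }  — shift
  I12: { [L → + L - .] }  — reduce

No state contains both a complete item and a shift item.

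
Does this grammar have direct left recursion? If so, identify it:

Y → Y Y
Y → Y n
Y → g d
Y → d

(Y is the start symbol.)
Y → Y Y: LEFT RECURSIVE (starts with Y)
Y → Y n: LEFT RECURSIVE (starts with Y)
Y → g d: starts with g
Y → d: starts with d

The grammar has direct left recursion on: Y.

Answer: Yes, Y is left-recursive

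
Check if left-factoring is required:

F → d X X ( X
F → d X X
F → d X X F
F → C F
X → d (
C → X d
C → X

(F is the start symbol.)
Left-factoring is needed when two productions for the same non-terminal
share a common prefix on the right-hand side.

Productions for F:
  F → d X X ( X
  F → d X X
  F → d X X F
  F → C F
Productions for C:
  C → X d
  C → X

Found common prefix 'd X X' in productions for F
Found common prefix 'X' in productions for C

Answer: Yes, F has productions with common prefix 'd X X'; C has productions with common prefix 'X'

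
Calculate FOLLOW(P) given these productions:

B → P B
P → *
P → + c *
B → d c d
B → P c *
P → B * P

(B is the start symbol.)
{ '*', '+', 'c', 'd' }

To compute FOLLOW(P), find every occurrence of P on a right-hand side N → α P β: add FIRST(β) \ {ε}, and if β is empty or nullable also add FOLLOW(N). Iterate to a fixed point.

In B → P B: P is followed by B, add FIRST(B) \ {ε} = { '*', '+', 'd' }
In B → P c *: P is followed by c '*', add FIRST(c '*') \ {ε} = { 'c' }
In P → B * P: P is at the end; this adds FOLLOW(P) to itself — nothing new

Taking the union: FOLLOW(P) = { '*', '+', 'c', 'd' }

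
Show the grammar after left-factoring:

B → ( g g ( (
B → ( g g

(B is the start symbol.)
Left-factoring transforms A → αβ₁ | αβ₂ into A → αA' and A' → β₁ | β₂
(α is the longest common prefix among the alternatives). Repeat until
no nonterminal has two alternatives with a common prefix.

Round 1: B has alternatives sharing prefix '( g g'. Introduce B': B → ( g g B'
  Add: B' → ( (
  Add: B' → ε

No remaining common prefixes — done.

Resulting grammar:
B → ( g g B'
B' → ( (
B' → ε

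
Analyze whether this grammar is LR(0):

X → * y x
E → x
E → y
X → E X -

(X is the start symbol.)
Augment with X' → X and build the canonical LR(0) collection (I0 = CLOSURE({[X' → . X]}), then GOTO on every symbol after a dot until no new states appear). It has 10 states:
  I0: { [E → . x], [E → . y], [X → . * y x], [X → . E X -], [X' → . X] }  — shift
  I1: { [X → * . y x] }  — shift
  I2: { [E → . x], [E → . y], [X → . * y x], [X → . E X -], [X → E . X -] }  — shift
  I3: { [X' → X .] }  — accept
  I4: { [E → x .] }  — reduce
  I5: { [E → y .] }  — reduce
  I6: { [X → E X . -] }  — shift
  I7: { [X → E X - .] }  — reduce
  I8: { [X → * y . x] }  — shift
  I9: { [X → * y x .] }  — reduce

Every state is either a pure shift/goto state or contains exactly one complete item and nothing to shift — no conflicts. The grammar is LR(0).

Answer: Yes, the grammar is LR(0)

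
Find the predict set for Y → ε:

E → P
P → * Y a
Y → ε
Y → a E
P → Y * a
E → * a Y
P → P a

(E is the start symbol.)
{ $, '*', 'a' }

PREDICT(Y → ε) = (FIRST(RHS) \ {ε}) ∪ (FOLLOW(Y) if ε ∈ FIRST(RHS), i.e. RHS ⇒* ε)
The right-hand side is ε (FIRST(ε) = { ε }), so the predict set is FOLLOW(Y) = { $, '*', 'a' }
PREDICT(Y → ε) = { $, '*', 'a' }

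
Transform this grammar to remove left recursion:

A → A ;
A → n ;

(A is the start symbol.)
A → n ; A'
A' → ; A'
A' → ε

A is directly left-recursive. The standard transformation for
  A → A α₁ | ... | A α_m | β₁ | ... | β_n
is
  A  → β₁ A' | ... | β_n A'
  A' → α₁ A' | ... | α_m A' | ε

A → n ; becomes A → n ; A'
A → A ; becomes A' → ; A'
Add A' → ε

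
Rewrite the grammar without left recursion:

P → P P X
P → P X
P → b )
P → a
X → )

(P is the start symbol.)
P is directly left-recursive. The standard transformation for
  A → A α₁ | ... | A α_m | β₁ | ... | β_n
is
  A  → β₁ A' | ... | β_n A'
  A' → α₁ A' | ... | α_m A' | ε

P → b ) becomes P → b ) P'
P → a becomes P → a P'
P → P P X becomes P' → P X P'
P → P X becomes P' → X P'
Add P' → ε

Productions for other non-terminals are unchanged:
  X → )

Resulting grammar:
P → b ) P'
P → a P'
P' → P X P'
P' → X P'
P' → ε
X → )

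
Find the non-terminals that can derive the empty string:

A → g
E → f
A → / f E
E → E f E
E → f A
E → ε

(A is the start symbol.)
{ 'E' }

ε-productions: E → ε
So E is immediately nullable.
No further non-terminal can be added: every production for the remaining non-terminals contains a terminal or a non-nullable non-terminal.
Nullable = { 'E' }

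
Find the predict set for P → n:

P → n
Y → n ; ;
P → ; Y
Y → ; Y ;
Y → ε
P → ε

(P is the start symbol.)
{ 'n' }

PREDICT(P → n) = (FIRST(RHS) \ {ε}) ∪ (FOLLOW(P) if ε ∈ FIRST(RHS), i.e. RHS ⇒* ε)
FIRST(n) = { 'n' }
ε ∉ FIRST(n), so FOLLOW(P) is not added.
PREDICT(P → n) = { 'n' }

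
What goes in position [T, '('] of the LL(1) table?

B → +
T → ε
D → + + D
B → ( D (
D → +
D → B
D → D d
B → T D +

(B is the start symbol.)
T → ε

To find M[T, '('], we find productions for T where '(' is in the predict set (PREDICT(N → α) = (FIRST(α) \ {ε}) ∪ (FOLLOW(N) if α ⇒* ε)).

Relevant sets:
  FOLLOW(T) = { '(', '+' }

T → ε: PREDICT = { '(', '+' }
  '(' is in predict set, so this production goes in M[T, '(']

M[T, '('] = T → ε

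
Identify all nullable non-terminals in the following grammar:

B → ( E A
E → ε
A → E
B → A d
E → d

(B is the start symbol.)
A non-terminal is nullable if it can derive ε (the empty string): either it has an ε-production, or it has a production whose right-hand side consists entirely of nullable non-terminals.

ε-productions: E → ε
So E is immediately nullable.
A → E: every symbol on the right is nullable, so A is nullable too.
No further non-terminal can be added: every production for the remaining non-terminals contains a terminal or a non-nullable non-terminal.
Nullable = { 'A', 'E' }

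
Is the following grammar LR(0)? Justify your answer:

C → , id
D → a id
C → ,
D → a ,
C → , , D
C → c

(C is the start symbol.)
No. Shift-reduce conflict between [C → , .] and [C → , . , D]

A grammar is LR(0) if no state in the canonical LR(0) collection has:
  - both a shift item (dot before a terminal) and a complete item (shift-reduce conflict), or
  - two or more complete items (reduce-reduce conflict; the accept item [C' → C .] counts as a complete item here).

Augment with C' → C and build the canonical LR(0) collection (I0 = CLOSURE({[C' → . C]}), then GOTO on every symbol after a dot until no new states appear). It has 10 states:
  I0: { [C → . , , D], [C → . , id], [C → . ,], [C → . c], [C' → . C] }  — shift
  I1: { [C → , . , D], [C → , . id], [C → , .] }  — shift, reduce
  I2: { [C' → C .] }  — accept
  I3: { [C → c .] }  — reduce
  I4: { [C → , , . D], [D → . a ,], [D → . a id] }  — shift
  I5: { [C → , id .] }  — reduce
  I6: { [C → , , D .] }  — reduce
  I7: { [D → a . ,], [D → a . id] }  — shift
  I8: { [D → a , .] }  — reduce
  I9: { [D → a id .] }  — reduce

Conflict in state I1:
  Shift-reduce conflict between [C → , .] and [C → , . , D]
So the grammar is NOT LR(0).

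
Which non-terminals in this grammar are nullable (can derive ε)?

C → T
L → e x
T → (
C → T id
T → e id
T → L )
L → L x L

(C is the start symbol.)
None

A non-terminal is nullable if it can derive ε (the empty string): either it has an ε-production, or it has a production whose right-hand side consists entirely of nullable non-terminals.

There are no ε-productions, so no non-terminal can derive ε.
No non-terminals are nullable.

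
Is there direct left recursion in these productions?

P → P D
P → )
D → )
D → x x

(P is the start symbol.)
Yes, P is left-recursive

P → P D: LEFT RECURSIVE (starts with P)
P → ): starts with ')'
D → ): starts with ')'
D → x x: starts with x

The grammar has direct left recursion on: P.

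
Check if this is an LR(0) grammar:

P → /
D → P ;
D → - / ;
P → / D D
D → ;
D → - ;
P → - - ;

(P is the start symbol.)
A grammar is LR(0) if no state in the canonical LR(0) collection has:
  - both a shift item (dot before a terminal) and a complete item (shift-reduce conflict), or
  - two or more complete items (reduce-reduce conflict; the accept item [P' → P .] counts as a complete item here).

Augment with P' → P and build the canonical LR(0) collection (I0 = CLOSURE({[P' → . P]}), then GOTO on every symbol after a dot until no new states appear). It has 15 states:
  I0: { [P → . - - ;], [P → . / D D], [P → . /], [P' → . P] }  — shift
  I1: { [P → - . - ;] }  — shift
  I2: { [D → . - / ;], [D → . - ;], [D → . ;], [D → . P ;], [P → . - - ;], [P → . / D D], [P → . /], [P → / . D D], [P → / .] }  — shift, reduce
  I3: { [P' → P .] }  — accept
  I4: { [D → - . / ;], [D → - . ;], [P → - . - ;] }  — shift
  I5: { [D → ; .] }  — reduce
  I6: { [D → . - / ;], [D → . - ;], [D → . ;], [D → . P ;], [P → . - - ;], [P → . / D D], [P → . /], [P → / D . D] }  — shift
  I7: { [D → P . ;] }  — shift
  I8: { [D → P ; .] }  — reduce
  I9: { [P → / D D .] }  — reduce
  I10: { [P → - - . ;] }  — shift
  I11: { [D → - / . ;] }  — shift
  I12: { [D → - ; .] }  — reduce
  I13: { [D → - / ; .] }  — reduce
  I14: { [P → - - ; .] }  — reduce

Conflict in state I2:
  Shift-reduce conflict between [P → / .] and [D → . - / ;]
So the grammar is NOT LR(0).

Answer: No. Shift-reduce conflict between [P → / .] and [D → . - / ;]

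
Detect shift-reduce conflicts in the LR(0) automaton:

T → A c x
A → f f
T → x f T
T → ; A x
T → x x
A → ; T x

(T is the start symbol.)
Augment with T' → T and build the canonical LR(0) collection (I0 = CLOSURE({[T' → . T]}), then GOTO on every symbol after a dot until no new states appear). It has 16 states:
  I0: { [A → . ; T x], [A → . f f], [T → . ; A x], [T → . A c x], [T → . x f T], [T → . x x], [T' → . T] }  — shift
  I1: { [A → . ; T x], [A → . f f], [A → ; . T x], [T → . ; A x], [T → . A c x], [T → . x f T], [T → . x x], [T → ; . A x] }  — shift
  I2: { [T → A . c x] }  — shift
  I3: { [T' → T .] }  — accept
  I4: { [A → f . f] }  — shift
  I5: { [T → x . f T], [T → x . x] }  — shift
  I6: { [A → . ; T x], [A → . f f], [T → . ; A x], [T → . A c x], [T → . x f T], [T → . x x], [T → x f . T] }  — shift
  I7: { [T → x x .] }  — reduce
  I8: { [T → x f T .] }  — reduce
  I9: { [A → f f .] }  — reduce
  I10: { [T → A c . x] }  — shift
  I11: { [T → A c x .] }  — reduce
  I12: { [T → ; A . x], [T → A . c x] }  — shift
  I13: { [A → ; T . x] }  — shift
  I14: { [A → ; T x .] }  — reduce
  I15: { [T → ; A x .] }  — reduce

No state contains both a complete item and a shift item.

Answer: No shift-reduce conflicts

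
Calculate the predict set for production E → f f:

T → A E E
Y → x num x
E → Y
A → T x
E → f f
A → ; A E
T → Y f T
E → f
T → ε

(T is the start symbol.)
PREDICT(E → f f) = (FIRST(RHS) \ {ε}) ∪ (FOLLOW(E) if ε ∈ FIRST(RHS), i.e. RHS ⇒* ε)
FIRST(f f) = { 'f' }
ε ∉ FIRST(f f), so FOLLOW(E) is not added.
PREDICT(E → f f) = { 'f' }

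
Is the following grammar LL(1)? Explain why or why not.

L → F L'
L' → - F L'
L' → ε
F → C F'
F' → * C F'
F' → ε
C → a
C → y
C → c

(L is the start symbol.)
A grammar is LL(1) if for each non-terminal N with multiple productions, the predict sets of those productions are pairwise disjoint, where PREDICT(N → α) = (FIRST(α) \ {ε}) ∪ (FOLLOW(N) if α ⇒* ε).

Relevant sets:
  FOLLOW(L') = { $ }
  FOLLOW(F') = { $, '-' }

For L':
  PREDICT(L' → '-' F L') = { '-' }
  PREDICT(L' → ε) = { $ }
For F':
  PREDICT(F' → '*' C F') = { '*' }
  PREDICT(F' → ε) = { $, '-' }
For C:
  PREDICT(C → a) = { 'a' }
  PREDICT(C → y) = { 'y' }
  PREDICT(C → c) = { 'c' }
L, F have a single production, so nothing to check there.

All predict sets are disjoint. The grammar IS LL(1).

Answer: Yes, the grammar is LL(1).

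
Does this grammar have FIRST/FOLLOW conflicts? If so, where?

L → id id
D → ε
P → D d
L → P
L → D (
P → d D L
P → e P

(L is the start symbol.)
Nullable non-terminals: D.
D has a nullable alternative but only one production, so nothing to check.

L, P have no nullable alternative, so no FIRST/FOLLOW check is needed there.

No FIRST/FOLLOW conflicts found.

Answer: No FIRST/FOLLOW conflicts.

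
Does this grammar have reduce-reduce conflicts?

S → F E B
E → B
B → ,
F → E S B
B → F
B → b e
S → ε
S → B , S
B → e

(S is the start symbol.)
Yes — I12: [E → B .] vs [S → F E B .]; I14: [E → B .] vs [F → E S B .]

A reduce-reduce conflict occurs when an LR(0) state has two complete items [A → α .] and [B → β .] — both call for a reduction, and with no lookahead the parser cannot choose between them.

Augment with S' → S and build the canonical LR(0) collection (I0 = CLOSURE({[S' → . S]}), then GOTO on every symbol after a dot until no new states appear). It has 17 states:
  I0: { [B → . ,], [B → . F], [B → . b e], [B → . e], [E → . B], [F → . E S B], [S → . B , S], [S → . F E B], [S → .], [S' → . S] }  — shift, reduce
  I1: { [B → , .] }  — reduce
  I2: { [E → B .], [S → B . , S] }  — shift, reduce
  I3: { [B → . ,], [B → . F], [B → . b e], [B → . e], [E → . B], [F → . E S B], [F → E . S B], [S → . B , S], [S → . F E B], [S → .] }  — shift, reduce
  I4: { [B → . ,], [B → . F], [B → . b e], [B → . e], [B → F .], [E → . B], [F → . E S B], [S → F . E B] }  — shift, reduce
  I5: { [S' → S .] }  — accept
  I6: { [B → b . e] }  — shift
  I7: { [B → e .] }  — reduce
  I8: { [B → b e .] }  — reduce
  I9: { [E → B .] }  — reduce
  I10: { [B → . ,], [B → . F], [B → . b e], [B → . e], [E → . B], [F → . E S B], [F → E . S B], [S → . B , S], [S → . F E B], [S → .], [S → F E . B] }  — shift, reduce
  I11: { [B → F .] }  — reduce
  I12: { [E → B .], [S → B . , S], [S → F E B .] }  — shift, 2 reduces
  I13: { [B → . ,], [B → . F], [B → . b e], [B → . e], [E → . B], [F → . E S B], [F → E S . B] }  — shift
  I14: { [E → B .], [F → E S B .] }  — 2 reduces
  I15: { [B → . ,], [B → . F], [B → . b e], [B → . e], [E → . B], [F → . E S B], [S → . B , S], [S → . F E B], [S → .], [S → B , . S] }  — shift, reduce
  I16: { [S → B , S .] }  — reduce

I12 contains complete items [E → B .], [S → F E B .] — reduce-reduce conflict.
I14 contains complete items [E → B .], [F → E S B .] — reduce-reduce conflict.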